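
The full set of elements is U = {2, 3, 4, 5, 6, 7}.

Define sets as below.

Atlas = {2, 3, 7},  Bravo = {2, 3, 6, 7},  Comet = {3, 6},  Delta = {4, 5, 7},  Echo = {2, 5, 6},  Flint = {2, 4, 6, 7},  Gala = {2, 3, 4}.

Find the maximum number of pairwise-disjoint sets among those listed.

Comet, Delta are pairwise disjoint (Comet={3,6}; Delta={4,5,7}).
Every remaining set overlaps one of these, and no 3 of the listed sets are pairwise disjoint, so 2 is the maximum.

2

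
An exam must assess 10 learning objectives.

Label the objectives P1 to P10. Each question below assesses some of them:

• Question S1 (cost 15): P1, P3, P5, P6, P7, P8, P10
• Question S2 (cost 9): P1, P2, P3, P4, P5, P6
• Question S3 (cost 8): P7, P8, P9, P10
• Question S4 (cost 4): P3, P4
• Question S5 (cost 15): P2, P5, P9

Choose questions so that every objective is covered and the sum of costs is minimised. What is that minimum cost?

17

S2, S3 together cover every objective (S2 ∪ S3 = {P1, P2, P3, P4, P5, P6, P7, P8, P9, P10}); total cost 9 + 8 = 17.
No covering selection has total cost below 17.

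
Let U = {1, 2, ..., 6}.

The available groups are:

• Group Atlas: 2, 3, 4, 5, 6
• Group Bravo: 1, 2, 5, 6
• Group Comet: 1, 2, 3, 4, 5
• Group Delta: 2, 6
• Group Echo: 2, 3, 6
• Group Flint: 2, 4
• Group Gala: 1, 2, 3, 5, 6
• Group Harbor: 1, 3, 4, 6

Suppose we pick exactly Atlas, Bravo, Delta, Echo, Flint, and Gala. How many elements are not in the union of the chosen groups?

0

Union of Atlas, Bravo, Delta, Echo, Flint, Gala = {1, 2, 3, 4, 5, 6} — that's every element, so 0 are uncovered.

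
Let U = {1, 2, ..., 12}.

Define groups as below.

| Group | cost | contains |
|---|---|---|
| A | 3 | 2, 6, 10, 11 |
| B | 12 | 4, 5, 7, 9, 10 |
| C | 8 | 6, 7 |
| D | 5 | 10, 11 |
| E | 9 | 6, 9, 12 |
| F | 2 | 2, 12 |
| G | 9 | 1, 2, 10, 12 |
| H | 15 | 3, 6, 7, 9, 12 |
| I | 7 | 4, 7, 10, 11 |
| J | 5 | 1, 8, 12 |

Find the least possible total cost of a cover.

A, B, H, J together cover every element (A ∪ B ∪ H ∪ J = {1, 2, 3, 4, 5, 6, 7, 8, 9, 10, 11, 12}); total cost 3 + 12 + 15 + 5 = 35.
No covering selection has total cost below 35.

35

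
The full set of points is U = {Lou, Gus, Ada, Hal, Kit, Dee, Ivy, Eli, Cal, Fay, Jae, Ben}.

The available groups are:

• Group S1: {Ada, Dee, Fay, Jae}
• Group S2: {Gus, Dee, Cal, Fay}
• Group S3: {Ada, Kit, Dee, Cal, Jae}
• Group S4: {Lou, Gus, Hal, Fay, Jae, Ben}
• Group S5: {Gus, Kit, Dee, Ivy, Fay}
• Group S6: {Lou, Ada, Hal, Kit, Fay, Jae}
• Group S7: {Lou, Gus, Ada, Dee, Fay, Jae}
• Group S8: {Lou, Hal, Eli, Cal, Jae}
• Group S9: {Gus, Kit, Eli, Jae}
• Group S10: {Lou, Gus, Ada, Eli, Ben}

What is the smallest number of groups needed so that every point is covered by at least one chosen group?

3

Take {S5, S8, S10}. Their union is {Lou, Gus, Ada, Hal, Kit, Dee, Ivy, Eli, Cal, Fay, Jae, Ben}, which is all 12 points.
Only S5 contains Ivy, so S5 is forced; the remaining 7 points need at least 2 more groups (each remaining group adds at most 5) — so at least 3 groups are needed, and 3 is optimal.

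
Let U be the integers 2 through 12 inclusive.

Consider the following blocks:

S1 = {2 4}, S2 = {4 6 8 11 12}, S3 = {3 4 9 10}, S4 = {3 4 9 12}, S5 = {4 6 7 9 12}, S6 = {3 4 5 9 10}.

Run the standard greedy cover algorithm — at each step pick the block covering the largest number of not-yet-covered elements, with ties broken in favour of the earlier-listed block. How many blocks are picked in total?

4

Greedy: pick S2 (covers 5 new) → pick S6 (covers 4 new) → pick S1 (covers 1 new) → pick S5 (covers 1 new). Total picks: 4.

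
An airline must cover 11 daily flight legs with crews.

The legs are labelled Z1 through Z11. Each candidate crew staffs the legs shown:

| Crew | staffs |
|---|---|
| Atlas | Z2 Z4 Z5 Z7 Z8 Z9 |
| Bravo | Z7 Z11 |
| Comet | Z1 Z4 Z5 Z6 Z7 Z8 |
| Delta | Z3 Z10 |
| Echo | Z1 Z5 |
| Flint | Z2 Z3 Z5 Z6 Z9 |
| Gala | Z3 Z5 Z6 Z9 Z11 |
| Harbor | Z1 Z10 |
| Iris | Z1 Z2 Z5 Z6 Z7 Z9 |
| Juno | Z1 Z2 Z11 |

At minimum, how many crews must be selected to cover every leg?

3

Atlas and Gala and Harbor together: Atlas ∪ Gala ∪ Harbor = {Z1, Z2, Z3, Z4, Z5, Z6, Z7, Z8, Z9, Z10, Z11} — every leg is covered.
No 2 of the 10 crews cover everything (all 45 combinations miss at least one leg), so 3 is optimal.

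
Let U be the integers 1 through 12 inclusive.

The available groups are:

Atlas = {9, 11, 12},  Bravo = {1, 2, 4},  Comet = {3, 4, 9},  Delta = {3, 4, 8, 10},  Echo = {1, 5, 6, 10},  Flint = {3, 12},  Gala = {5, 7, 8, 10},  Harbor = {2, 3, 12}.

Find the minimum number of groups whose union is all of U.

Take {Atlas, Bravo, Comet, Echo, Gala}. Their union is {1, 2, 3, 4, 5, 6, 7, 8, 9, 10, 11, 12}, which is all 12 items.
No 4 of the 8 groups cover everything (all 70 combinations miss at least one item), so 5 is optimal.

5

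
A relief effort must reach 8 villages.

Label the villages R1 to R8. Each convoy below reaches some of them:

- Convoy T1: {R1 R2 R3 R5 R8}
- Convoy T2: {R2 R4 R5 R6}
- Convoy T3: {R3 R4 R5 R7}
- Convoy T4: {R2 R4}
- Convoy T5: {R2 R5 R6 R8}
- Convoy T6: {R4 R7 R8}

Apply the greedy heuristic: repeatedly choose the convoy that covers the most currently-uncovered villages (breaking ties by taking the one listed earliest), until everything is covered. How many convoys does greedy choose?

3

Greedy: pick T1 (covers 5 new) → pick T2 (covers 2 new) → pick T3 (covers 1 new). Total picks: 3.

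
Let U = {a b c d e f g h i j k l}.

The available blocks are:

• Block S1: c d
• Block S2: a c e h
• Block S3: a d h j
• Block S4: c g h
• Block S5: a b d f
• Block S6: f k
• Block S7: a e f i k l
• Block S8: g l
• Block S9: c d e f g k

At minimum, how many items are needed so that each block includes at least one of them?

T = {a, d, f, g} meets every block (each contains at least one member of T), and |T| = 4.
No choice of 3 items meets every block, so 4 is the minimum.

4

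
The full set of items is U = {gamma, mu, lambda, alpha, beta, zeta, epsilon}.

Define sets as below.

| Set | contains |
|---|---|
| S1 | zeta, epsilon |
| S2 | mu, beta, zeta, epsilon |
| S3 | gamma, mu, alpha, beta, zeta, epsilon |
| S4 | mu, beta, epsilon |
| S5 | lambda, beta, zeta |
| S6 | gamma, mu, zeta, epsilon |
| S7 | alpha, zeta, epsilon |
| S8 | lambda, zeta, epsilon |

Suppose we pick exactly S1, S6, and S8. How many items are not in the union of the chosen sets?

2

Union of S1, S6, S8 = {gamma, mu, lambda, zeta, epsilon}.
Not covered: alpha, beta — 2 items.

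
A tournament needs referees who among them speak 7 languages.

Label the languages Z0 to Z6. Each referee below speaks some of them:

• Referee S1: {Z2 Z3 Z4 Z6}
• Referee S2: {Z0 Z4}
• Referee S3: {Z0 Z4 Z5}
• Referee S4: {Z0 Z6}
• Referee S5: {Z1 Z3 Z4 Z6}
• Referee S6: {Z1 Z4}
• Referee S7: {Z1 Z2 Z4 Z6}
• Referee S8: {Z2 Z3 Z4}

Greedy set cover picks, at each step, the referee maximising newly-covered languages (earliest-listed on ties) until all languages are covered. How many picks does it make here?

Greedy: pick S1 (covers 4 new) → pick S3 (covers 2 new) → pick S5 (covers 1 new). Total picks: 3.

3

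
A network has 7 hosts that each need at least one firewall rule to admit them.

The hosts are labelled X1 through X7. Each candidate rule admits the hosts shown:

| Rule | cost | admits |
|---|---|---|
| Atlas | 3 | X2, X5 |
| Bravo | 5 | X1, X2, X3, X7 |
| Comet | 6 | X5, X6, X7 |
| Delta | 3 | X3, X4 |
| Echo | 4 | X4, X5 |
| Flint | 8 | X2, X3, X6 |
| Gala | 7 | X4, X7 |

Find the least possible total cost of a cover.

Bravo, Comet, Delta together cover every host (Bravo ∪ Comet ∪ Delta = {X1, X2, X3, X4, X5, X6, X7}); total cost 5 + 6 + 3 = 14.
The greedy pick Bravo, Echo, Comet costs 15; no covering selection beats 14.

14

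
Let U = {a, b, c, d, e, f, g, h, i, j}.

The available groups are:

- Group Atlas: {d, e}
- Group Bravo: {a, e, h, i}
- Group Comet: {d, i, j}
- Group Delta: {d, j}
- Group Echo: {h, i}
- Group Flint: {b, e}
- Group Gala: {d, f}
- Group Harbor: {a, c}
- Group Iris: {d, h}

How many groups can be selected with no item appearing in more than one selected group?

4

Echo, Flint, Gala, Harbor are pairwise disjoint (Echo={h,i}; Flint={b,e}; Gala={d,f}; Harbor={a,c}).
Every remaining group overlaps one of these, and no 5 of the listed groups are pairwise disjoint, so 4 is the maximum.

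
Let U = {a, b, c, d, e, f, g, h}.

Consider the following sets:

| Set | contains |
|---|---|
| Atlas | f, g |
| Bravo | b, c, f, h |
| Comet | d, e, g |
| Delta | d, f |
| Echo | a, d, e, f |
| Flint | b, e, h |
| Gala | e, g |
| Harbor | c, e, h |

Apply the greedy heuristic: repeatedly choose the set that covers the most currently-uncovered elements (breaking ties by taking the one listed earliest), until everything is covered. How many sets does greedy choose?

Greedy: pick Bravo (covers 4 new) → pick Comet (covers 3 new) → pick Echo (covers 1 new). Total picks: 3.

3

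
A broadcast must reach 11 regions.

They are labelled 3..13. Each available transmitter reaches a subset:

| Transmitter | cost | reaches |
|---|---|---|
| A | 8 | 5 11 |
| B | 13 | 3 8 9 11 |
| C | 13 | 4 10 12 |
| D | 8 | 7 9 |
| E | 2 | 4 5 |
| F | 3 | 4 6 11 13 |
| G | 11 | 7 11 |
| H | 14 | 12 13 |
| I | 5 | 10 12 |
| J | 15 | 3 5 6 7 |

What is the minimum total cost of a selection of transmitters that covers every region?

31

B, D, E, F, I together cover every region (B ∪ D ∪ E ∪ F ∪ I = {3, 4, 5, 6, 7, 8, 9, 10, 11, 12, 13}); total cost 13 + 8 + 2 + 3 + 5 = 31.
No covering selection has total cost below 31.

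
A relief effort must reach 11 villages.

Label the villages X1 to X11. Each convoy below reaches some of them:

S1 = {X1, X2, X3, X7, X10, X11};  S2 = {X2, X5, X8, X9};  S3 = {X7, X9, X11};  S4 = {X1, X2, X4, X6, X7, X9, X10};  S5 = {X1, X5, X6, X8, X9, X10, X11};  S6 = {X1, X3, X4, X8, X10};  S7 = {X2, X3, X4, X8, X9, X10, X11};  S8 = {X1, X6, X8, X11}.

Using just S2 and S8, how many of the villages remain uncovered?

4

Union of S2, S8 = {X1, X2, X5, X6, X8, X9, X11}.
Not covered: X3, X4, X7, X10 — 4 villages.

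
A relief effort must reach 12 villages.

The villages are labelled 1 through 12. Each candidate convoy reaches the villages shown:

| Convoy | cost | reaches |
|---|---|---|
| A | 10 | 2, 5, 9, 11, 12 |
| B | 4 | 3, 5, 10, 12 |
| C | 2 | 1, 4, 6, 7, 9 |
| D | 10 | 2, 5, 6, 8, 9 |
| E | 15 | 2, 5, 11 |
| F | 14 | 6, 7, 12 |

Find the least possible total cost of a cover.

26

A, B, C, D together cover every village (A ∪ B ∪ C ∪ D = {1, 2, 3, 4, 5, 6, 7, 8, 9, 10, 11, 12}); total cost 10 + 4 + 2 + 10 = 26.
No covering selection has total cost below 26.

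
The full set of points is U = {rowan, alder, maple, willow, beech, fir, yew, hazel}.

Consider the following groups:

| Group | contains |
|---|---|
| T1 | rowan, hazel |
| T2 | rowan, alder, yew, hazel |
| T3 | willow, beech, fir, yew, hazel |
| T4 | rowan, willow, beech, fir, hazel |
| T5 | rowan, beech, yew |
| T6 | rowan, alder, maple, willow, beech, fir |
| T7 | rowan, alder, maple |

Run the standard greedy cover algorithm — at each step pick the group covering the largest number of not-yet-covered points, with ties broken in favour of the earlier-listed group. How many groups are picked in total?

Greedy: pick T6 (covers 6 new) → pick T2 (covers 2 new). Total picks: 2.

2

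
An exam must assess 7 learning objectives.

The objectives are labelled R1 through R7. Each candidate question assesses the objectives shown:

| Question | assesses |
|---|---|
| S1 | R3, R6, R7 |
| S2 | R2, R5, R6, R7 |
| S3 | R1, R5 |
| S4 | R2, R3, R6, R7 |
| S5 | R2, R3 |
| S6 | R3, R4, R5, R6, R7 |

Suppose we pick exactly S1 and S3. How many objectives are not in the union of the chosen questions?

2

Union of S1, S3 = {R1, R3, R5, R6, R7}.
Not covered: R2, R4 — 2 objectives.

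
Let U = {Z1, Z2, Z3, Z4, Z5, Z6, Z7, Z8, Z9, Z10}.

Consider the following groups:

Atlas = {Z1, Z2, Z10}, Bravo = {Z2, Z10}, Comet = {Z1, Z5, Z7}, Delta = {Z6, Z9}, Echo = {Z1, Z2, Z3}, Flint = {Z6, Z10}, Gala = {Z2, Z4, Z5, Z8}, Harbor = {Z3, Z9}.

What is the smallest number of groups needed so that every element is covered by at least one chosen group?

Take {Comet, Flint, Gala, Harbor}. Their union is {Z1, Z2, Z3, Z4, Z5, Z6, Z7, Z8, Z9, Z10}, which is all 10 elements.
Only Gala contains Z4, so Gala is forced; the remaining 6 elements need at least 3 more groups (each remaining group adds at most 2) — so at least 4 groups are needed, and 4 is optimal.

4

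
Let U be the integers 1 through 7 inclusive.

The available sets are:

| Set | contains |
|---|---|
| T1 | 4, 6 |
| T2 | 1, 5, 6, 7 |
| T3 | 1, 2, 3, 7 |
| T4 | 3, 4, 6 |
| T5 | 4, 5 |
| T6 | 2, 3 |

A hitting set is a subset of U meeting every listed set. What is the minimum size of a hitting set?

3

H = {1, 2, 4} meets every set (each contains at least one member of H), and |H| = 3.
No choice of 2 points meets every set, so 3 is the minimum.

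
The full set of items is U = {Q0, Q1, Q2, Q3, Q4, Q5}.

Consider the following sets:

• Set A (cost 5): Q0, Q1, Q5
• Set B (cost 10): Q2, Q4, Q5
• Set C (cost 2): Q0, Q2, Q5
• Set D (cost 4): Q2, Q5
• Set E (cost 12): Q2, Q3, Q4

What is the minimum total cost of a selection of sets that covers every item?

A, E together cover every item (A ∪ E = {Q0, Q1, Q2, Q3, Q4, Q5}); total cost 5 + 12 = 17.
The greedy pick C, A, E costs 19; no covering selection beats 17.

17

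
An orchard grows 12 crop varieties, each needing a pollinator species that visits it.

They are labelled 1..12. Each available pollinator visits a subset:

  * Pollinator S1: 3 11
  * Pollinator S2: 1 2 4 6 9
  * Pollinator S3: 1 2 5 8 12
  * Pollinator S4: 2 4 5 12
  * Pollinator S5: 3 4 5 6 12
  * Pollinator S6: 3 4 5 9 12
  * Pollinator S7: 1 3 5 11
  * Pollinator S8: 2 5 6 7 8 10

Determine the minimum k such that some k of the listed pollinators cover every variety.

3

Take {S6, S7, S8}. Their union is {1, 2, 3, 4, 5, 6, 7, 8, 9, 10, 11, 12}, which is all 12 varieties.
Only S8 contains 7, so S8 is forced; the remaining 6 varieties need at least 2 more pollinators (each remaining pollinator adds at most 4) — so at least 3 pollinators are needed, and 3 is optimal.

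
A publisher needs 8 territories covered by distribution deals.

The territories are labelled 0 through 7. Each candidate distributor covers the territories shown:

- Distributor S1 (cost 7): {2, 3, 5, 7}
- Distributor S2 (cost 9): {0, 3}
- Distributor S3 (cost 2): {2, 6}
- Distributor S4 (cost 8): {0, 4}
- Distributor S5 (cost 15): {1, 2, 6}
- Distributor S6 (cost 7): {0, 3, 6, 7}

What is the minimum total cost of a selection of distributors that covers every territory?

S1, S4, S5 together cover every territory (S1 ∪ S4 ∪ S5 = {0, 1, 2, 3, 4, 5, 6, 7}); total cost 7 + 8 + 15 = 30.
The greedy pick S3, S1, S4, S5 costs 32; no covering selection beats 30.

30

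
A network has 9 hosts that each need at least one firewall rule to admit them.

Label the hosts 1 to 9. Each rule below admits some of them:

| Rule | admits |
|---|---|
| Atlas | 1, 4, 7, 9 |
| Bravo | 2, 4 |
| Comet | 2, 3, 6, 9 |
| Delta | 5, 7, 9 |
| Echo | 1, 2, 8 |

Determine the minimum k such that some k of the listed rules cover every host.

4

Take {Atlas, Comet, Delta, Echo}. Their union is {1, 2, 3, 4, 5, 6, 7, 8, 9}, which is all 9 hosts.
No 3 of the 5 rules cover everything (all 10 combinations miss at least one host), so 4 is optimal.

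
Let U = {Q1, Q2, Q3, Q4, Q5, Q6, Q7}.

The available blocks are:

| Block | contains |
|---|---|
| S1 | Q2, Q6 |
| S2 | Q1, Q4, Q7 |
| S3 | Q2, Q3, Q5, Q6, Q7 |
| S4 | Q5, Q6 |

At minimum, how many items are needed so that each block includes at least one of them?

2

The 2 items {Q1, Q6} hit every block.
The blocks S1, S2 are pairwise disjoint, so any hitting set needs a separate item for each — at least 2. Hence 2 is optimal.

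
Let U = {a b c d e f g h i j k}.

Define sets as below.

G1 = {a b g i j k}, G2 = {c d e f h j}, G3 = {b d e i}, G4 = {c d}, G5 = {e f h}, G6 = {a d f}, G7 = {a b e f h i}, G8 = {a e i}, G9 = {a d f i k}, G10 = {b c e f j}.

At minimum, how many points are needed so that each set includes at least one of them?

3

The 3 points {d, e, i} hit every set.
The sets G1, G4, G5 are pairwise disjoint, so any hitting set needs a separate point for each — at least 3. Hence 3 is optimal.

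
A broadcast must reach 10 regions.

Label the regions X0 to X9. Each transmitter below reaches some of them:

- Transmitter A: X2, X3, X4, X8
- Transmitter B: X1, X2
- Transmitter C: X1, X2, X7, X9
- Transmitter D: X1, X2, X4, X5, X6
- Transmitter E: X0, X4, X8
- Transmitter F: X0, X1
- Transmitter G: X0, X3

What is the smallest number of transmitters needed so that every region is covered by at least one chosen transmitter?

4

Take {A, C, D, F}. Their union is {X0, X1, X2, X3, X4, X5, X6, X7, X8, X9}, which is all 10 regions.
Only D contains X5, so D is forced; the remaining 5 regions need at least 3 more transmitters (each remaining transmitter adds at most 2) — so at least 4 transmitters are needed, and 4 is optimal.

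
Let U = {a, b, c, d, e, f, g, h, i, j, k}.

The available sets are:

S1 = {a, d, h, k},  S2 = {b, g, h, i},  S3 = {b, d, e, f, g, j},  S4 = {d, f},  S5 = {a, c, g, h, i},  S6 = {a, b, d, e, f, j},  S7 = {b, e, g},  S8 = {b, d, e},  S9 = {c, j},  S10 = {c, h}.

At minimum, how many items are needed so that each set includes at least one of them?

The 3 items {c, d, g} hit every set.
The sets S1, S7, S9 are pairwise disjoint, so any hitting set needs a separate item for each — at least 3. Hence 3 is optimal.

3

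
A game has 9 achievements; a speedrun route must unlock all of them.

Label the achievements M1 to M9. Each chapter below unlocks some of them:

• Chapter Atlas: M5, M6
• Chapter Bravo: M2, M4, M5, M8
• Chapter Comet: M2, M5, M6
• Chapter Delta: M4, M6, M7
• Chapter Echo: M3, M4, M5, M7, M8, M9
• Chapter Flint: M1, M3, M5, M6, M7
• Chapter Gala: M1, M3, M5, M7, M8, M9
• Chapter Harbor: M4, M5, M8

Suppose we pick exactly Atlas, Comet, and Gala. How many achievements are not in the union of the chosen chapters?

1

Union of Atlas, Comet, Gala = {M1, M2, M3, M5, M6, M7, M8, M9}.
Not covered: M4 — 1 achievement.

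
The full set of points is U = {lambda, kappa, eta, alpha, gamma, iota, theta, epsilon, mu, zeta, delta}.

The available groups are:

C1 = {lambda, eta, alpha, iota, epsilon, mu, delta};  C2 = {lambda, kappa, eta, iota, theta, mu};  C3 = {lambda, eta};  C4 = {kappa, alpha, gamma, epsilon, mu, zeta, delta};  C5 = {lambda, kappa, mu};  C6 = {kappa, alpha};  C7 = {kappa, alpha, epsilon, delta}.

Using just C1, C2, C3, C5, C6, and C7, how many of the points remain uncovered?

2

Union of C1, C2, C3, C5, C6, C7 = {lambda, kappa, eta, alpha, iota, theta, epsilon, mu, delta}.
Not covered: gamma, zeta — 2 points.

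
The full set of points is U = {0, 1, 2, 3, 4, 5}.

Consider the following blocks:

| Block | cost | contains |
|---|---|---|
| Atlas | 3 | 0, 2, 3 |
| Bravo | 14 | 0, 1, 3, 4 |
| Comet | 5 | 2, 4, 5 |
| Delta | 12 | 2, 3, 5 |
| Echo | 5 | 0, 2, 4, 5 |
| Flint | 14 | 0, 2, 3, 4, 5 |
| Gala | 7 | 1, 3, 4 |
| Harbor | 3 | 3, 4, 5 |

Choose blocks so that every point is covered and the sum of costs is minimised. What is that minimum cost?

12

Echo, Gala together cover every point (Echo ∪ Gala = {0, 1, 2, 3, 4, 5}); total cost 5 + 7 = 12.
The greedy pick Atlas, Harbor, Gala costs 13; no covering selection beats 12.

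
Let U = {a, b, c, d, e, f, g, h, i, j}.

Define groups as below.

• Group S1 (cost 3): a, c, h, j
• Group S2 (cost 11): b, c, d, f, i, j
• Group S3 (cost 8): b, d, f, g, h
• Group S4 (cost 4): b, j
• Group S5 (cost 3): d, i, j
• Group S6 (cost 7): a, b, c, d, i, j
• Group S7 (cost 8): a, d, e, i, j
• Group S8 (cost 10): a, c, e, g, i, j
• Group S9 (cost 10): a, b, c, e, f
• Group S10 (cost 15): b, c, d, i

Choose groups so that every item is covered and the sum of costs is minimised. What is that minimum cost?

S3, S8 together cover every item (S3 ∪ S8 = {a, b, c, d, e, f, g, h, i, j}); total cost 8 + 10 = 18.
The greedy pick S1, S5, S3, S7 costs 22; no covering selection beats 18.

18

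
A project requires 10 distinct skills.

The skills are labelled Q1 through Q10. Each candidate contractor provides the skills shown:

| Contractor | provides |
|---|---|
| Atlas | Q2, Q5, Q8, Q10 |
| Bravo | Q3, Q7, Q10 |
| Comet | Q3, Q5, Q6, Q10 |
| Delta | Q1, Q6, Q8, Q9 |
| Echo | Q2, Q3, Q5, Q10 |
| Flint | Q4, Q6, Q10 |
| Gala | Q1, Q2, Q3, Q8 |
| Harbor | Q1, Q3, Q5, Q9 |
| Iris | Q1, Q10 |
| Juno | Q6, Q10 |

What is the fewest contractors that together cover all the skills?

4

Atlas and Bravo and Flint and Harbor together: Atlas ∪ Bravo ∪ Flint ∪ Harbor = {Q1, Q2, Q3, Q4, Q5, Q6, Q7, Q8, Q9, Q10} — every skill is covered.
No 3 of the 10 contractors cover everything (all 120 combinations miss at least one skill), so 4 is optimal.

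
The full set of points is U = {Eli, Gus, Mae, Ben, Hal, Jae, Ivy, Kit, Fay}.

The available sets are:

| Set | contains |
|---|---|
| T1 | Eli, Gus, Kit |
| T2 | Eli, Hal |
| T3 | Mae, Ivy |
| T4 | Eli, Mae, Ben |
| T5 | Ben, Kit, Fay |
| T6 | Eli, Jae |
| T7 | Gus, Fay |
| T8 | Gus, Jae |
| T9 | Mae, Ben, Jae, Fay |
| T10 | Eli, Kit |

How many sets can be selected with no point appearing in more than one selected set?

T2, T3, T5, T8 are pairwise disjoint (T2={Eli,Hal}; T3={Mae,Ivy}; T5={Ben,Kit,Fay}; T8={Gus,Jae}).
Every remaining set overlaps one of these, and no 5 of the listed sets are pairwise disjoint, so 4 is the maximum.

4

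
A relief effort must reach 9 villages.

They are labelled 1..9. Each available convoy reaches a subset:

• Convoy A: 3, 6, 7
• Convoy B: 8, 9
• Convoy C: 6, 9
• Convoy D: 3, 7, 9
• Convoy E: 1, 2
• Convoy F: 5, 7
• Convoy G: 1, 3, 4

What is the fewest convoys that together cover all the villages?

B and C and E and F and G together: B ∪ C ∪ E ∪ F ∪ G = {1, 2, 3, 4, 5, 6, 7, 8, 9} — every village is covered.
No 4 of the 7 convoys cover everything (all 35 combinations miss at least one village), so 5 is optimal.

5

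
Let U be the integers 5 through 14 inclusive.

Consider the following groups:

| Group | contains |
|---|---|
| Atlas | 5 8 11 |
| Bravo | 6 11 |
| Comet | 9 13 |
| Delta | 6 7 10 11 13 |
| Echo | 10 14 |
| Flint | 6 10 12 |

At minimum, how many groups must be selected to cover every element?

5

Take {Atlas, Comet, Delta, Echo, Flint}. Their union is {5, 6, 7, 8, 9, 10, 11, 12, 13, 14}, which is all 10 elements.
No 4 of the 6 groups cover everything (all 15 combinations miss at least one element), so 5 is optimal.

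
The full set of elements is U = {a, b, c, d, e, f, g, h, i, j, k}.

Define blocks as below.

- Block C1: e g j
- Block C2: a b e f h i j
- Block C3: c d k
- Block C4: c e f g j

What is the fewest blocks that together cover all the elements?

3

Take {C1, C2, C3}. Their union is {a, b, c, d, e, f, g, h, i, j, k}, which is all 11 elements.
Only C2 contains a, so C2 is forced; the remaining 4 elements need at least 2 more blocks (each remaining block adds at most 3) — so at least 3 blocks are needed, and 3 is optimal.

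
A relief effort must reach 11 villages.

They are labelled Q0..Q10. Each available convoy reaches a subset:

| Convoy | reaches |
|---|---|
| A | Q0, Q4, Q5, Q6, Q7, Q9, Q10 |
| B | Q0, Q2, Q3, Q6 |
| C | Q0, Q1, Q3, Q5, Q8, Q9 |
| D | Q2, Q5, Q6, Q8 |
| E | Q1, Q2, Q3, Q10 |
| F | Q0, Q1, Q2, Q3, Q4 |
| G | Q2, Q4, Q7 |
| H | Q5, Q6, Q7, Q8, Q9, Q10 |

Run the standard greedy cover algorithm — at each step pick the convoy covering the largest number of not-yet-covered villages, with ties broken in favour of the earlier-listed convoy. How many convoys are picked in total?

3

Greedy: pick A (covers 7 new) → pick C (covers 3 new) → pick B (covers 1 new). Total picks: 3.
(The true minimum cover uses only 2 convoys, so greedy is not optimal here.)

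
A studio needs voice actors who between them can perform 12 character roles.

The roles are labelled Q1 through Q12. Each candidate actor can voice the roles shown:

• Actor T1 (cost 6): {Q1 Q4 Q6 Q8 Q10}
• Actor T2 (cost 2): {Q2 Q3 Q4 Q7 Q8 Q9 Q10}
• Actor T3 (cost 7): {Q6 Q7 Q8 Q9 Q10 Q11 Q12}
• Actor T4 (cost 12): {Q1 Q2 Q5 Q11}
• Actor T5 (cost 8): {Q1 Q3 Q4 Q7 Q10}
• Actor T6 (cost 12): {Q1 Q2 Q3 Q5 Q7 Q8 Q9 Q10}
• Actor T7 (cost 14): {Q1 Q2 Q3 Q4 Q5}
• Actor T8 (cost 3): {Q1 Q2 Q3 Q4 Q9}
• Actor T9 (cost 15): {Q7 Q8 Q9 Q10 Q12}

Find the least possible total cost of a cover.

21

T2, T3, T4 together cover every role (T2 ∪ T3 ∪ T4 = {Q1, Q2, Q3, Q4, Q5, Q6, Q7, Q8, Q9, Q10, Q11, Q12}); total cost 2 + 7 + 12 = 21.
The greedy pick T2, T3, T8, T4 costs 24; no covering selection beats 21.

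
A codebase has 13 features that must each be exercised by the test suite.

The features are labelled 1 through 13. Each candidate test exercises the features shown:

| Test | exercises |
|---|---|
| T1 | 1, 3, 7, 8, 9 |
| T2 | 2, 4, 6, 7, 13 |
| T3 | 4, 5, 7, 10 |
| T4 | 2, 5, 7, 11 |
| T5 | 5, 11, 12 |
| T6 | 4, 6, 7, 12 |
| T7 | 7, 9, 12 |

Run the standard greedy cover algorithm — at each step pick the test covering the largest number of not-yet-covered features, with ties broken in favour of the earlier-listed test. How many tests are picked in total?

Greedy: pick T1 (covers 5 new) → pick T2 (covers 4 new) → pick T5 (covers 3 new) → pick T3 (covers 1 new). Total picks: 4.

4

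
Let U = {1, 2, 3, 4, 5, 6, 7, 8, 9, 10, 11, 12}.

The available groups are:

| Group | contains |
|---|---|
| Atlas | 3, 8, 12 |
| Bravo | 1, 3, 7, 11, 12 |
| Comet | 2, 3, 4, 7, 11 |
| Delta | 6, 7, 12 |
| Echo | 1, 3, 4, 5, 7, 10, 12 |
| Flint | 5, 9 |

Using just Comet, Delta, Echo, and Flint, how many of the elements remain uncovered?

1

Union of Comet, Delta, Echo, Flint = {1, 2, 3, 4, 5, 6, 7, 9, 10, 11, 12}.
Not covered: 8 — 1 element.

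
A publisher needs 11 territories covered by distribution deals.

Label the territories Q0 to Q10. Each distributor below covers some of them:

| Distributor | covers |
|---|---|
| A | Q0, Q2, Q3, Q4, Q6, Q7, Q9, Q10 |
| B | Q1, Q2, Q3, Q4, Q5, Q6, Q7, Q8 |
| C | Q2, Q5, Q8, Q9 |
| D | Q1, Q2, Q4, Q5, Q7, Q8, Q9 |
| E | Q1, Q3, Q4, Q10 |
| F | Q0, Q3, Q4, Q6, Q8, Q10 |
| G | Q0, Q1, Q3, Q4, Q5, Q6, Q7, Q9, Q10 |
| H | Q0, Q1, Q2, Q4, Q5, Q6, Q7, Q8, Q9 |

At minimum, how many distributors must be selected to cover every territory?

Take {A, H}. Their union is {Q0, Q1, Q2, Q3, Q4, Q5, Q6, Q7, Q8, Q9, Q10}, which is all 11 territories.
No single distributor has all 11 territories (the largest, G, has 9), so 2 is optimal.

2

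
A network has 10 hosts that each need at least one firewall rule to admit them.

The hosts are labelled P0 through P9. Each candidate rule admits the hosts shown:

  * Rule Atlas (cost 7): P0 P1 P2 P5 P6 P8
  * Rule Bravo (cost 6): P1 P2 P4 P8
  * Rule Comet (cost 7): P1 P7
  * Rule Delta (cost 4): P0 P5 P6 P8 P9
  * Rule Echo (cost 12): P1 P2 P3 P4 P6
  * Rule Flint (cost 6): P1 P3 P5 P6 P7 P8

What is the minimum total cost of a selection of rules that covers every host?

Bravo, Delta, Flint together cover every host (Bravo ∪ Delta ∪ Flint = {P0, P1, P2, P3, P4, P5, P6, P7, P8, P9}); total cost 6 + 4 + 6 = 16.
No covering selection has total cost below 16.

16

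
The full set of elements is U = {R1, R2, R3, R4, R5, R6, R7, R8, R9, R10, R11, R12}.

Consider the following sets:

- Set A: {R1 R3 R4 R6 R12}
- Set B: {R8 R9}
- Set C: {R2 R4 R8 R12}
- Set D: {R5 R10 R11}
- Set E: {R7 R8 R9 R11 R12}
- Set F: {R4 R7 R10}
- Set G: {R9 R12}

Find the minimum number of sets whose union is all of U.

4

Take {A, C, D, E}. Their union is {R1, R2, R3, R4, R5, R6, R7, R8, R9, R10, R11, R12}, which is all 12 elements.
Only C contains R2, so C is forced; the remaining 8 elements need at least 3 more sets (each remaining set adds at most 3) — so at least 4 sets are needed, and 4 is optimal.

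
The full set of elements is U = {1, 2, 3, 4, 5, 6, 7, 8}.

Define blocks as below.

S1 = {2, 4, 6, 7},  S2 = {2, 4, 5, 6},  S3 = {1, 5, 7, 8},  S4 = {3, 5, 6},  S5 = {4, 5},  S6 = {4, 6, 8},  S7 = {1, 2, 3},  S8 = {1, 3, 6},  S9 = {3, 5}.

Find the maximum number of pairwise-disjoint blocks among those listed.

S6, S7 are pairwise disjoint (S6={4,6,8}; S7={1,2,3}).
Every remaining block overlaps one of these, and no 3 of the listed blocks are pairwise disjoint, so 2 is the maximum.

2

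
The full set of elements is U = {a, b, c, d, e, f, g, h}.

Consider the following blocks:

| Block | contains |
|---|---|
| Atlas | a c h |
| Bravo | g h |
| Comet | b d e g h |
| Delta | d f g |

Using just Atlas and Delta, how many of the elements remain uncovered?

2

Union of Atlas, Delta = {a, c, d, f, g, h}.
Not covered: b, e — 2 elements.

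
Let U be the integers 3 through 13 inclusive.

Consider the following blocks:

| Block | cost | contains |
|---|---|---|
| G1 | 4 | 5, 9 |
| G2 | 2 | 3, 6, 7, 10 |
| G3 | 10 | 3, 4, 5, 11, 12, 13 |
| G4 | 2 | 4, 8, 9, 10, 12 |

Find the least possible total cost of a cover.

G2, G3, G4 together cover every item (G2 ∪ G3 ∪ G4 = {3, 4, 5, 6, 7, 8, 9, 10, 11, 12, 13}); total cost 2 + 10 + 2 = 14.
No covering selection has total cost below 14.

14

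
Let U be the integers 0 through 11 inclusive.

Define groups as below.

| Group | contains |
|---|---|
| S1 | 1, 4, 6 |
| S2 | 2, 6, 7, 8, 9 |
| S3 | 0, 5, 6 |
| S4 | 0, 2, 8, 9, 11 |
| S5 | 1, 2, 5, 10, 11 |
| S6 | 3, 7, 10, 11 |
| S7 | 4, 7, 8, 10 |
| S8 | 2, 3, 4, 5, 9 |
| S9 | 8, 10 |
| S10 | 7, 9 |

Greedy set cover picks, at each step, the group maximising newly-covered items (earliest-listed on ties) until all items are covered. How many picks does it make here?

4

Greedy: pick S2 (covers 5 new) → pick S5 (covers 4 new) → pick S8 (covers 2 new) → pick S3 (covers 1 new). Total picks: 4.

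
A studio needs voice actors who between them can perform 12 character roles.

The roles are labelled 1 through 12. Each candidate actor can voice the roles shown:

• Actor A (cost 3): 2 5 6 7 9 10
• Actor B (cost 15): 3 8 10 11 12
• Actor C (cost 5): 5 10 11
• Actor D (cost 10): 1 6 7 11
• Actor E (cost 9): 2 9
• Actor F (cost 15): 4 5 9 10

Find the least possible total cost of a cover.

A, B, D, F together cover every role (A ∪ B ∪ D ∪ F = {1, 2, 3, 4, 5, 6, 7, 8, 9, 10, 11, 12}); total cost 3 + 15 + 10 + 15 = 43.
No covering selection has total cost below 43.

43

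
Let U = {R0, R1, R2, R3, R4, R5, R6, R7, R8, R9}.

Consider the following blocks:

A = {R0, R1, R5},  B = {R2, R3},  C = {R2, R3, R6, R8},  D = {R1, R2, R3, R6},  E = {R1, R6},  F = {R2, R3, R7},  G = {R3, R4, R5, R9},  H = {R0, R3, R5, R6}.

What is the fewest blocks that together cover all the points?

4

A, C, F, and G cover everything between them: the union {R0, R1, R2, R3, R4, R5, R6, R7, R8, R9} is all of U.
Only F contains R7, so F is forced; the remaining 7 points need at least 3 more blocks (each remaining block adds at most 3) — so at least 4 blocks are needed, and 4 is optimal.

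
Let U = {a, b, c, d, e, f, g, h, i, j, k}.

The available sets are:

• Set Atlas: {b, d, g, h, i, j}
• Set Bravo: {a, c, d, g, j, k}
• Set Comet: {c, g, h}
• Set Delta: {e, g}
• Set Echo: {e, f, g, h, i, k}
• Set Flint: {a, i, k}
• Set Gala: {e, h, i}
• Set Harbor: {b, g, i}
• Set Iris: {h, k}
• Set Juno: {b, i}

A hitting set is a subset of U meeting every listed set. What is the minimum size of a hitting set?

The 3 items {g, h, i} hit every set.
The sets Delta, Iris, Juno are pairwise disjoint, so any hitting set needs a separate item for each — at least 3. Hence 3 is optimal.

3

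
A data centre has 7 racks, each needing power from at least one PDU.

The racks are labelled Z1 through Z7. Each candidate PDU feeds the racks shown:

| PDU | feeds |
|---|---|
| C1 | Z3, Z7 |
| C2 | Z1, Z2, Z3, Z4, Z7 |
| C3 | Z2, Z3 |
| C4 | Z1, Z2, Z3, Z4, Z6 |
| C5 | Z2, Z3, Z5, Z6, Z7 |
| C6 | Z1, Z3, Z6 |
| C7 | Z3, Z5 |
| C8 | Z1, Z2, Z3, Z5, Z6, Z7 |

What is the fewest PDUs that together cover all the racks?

Take {C4, C8}. Their union is {Z1, Z2, Z3, Z4, Z5, Z6, Z7}, which is all 7 racks.
No single PDU has all 7 racks (the largest, C8, has 6), so 2 is optimal.

2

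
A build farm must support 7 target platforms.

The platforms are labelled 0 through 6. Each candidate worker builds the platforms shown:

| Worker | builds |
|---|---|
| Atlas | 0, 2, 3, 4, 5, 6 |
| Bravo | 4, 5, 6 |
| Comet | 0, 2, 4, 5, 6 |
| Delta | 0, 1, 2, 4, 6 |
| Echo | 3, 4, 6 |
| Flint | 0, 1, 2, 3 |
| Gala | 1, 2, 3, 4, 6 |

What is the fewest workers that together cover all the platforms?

Bravo and Flint together: Bravo ∪ Flint = {0, 1, 2, 3, 4, 5, 6} — every platform is covered.
No single worker has all 7 platforms (the largest, Atlas, has 6), so 2 is optimal.

2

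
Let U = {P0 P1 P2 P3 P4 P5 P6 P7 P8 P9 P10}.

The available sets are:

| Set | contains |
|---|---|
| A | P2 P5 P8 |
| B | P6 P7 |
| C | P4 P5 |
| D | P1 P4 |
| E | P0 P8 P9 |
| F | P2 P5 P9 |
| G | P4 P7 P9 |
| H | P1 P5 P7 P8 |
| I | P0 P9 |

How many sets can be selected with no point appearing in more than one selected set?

4

A, B, D, I are pairwise disjoint (A={P2,P5,P8}; B={P6,P7}; D={P1,P4}; I={P0,P9}).
Every remaining set overlaps one of these, and no 5 of the listed sets are pairwise disjoint, so 4 is the maximum.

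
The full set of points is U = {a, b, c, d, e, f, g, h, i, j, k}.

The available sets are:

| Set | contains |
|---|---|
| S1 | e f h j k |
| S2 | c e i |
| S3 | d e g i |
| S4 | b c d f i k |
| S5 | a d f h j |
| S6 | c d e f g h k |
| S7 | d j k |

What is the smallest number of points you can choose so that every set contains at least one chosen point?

2

The 2 points {d, e} hit every set.
The sets S2, S7 are pairwise disjoint, so any hitting set needs a separate point for each — at least 2. Hence 2 is optimal.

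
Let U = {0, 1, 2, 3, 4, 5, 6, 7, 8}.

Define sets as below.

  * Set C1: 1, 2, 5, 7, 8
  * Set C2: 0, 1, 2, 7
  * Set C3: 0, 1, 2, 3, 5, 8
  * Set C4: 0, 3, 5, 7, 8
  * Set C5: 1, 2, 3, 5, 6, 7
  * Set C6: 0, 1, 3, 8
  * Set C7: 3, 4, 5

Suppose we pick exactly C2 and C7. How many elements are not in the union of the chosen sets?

Union of C2, C7 = {0, 1, 2, 3, 4, 5, 7}.
Not covered: 6, 8 — 2 elements.

2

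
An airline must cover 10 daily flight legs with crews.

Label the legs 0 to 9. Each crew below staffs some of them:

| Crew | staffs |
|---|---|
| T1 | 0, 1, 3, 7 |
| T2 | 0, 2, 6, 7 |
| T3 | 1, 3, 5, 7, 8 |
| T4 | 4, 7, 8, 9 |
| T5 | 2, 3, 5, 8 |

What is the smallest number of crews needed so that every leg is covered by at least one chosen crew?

3

T2 and T3 and T4 together: T2 ∪ T3 ∪ T4 = {0, 1, 2, 3, 4, 5, 6, 7, 8, 9} — every leg is covered.
Only T4 contains 4, so T4 is forced; the remaining 6 legs need at least 2 more crews (each remaining crew adds at most 3) — so at least 3 crews are needed, and 3 is optimal.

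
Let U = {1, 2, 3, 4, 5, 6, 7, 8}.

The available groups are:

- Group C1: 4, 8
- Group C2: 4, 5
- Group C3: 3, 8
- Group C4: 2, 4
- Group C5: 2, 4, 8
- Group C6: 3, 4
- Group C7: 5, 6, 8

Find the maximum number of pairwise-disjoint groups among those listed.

2

C3, C4 are pairwise disjoint (C3={3,8}; C4={2,4}).
Every remaining group overlaps one of these, and no 3 of the listed groups are pairwise disjoint, so 2 is the maximum.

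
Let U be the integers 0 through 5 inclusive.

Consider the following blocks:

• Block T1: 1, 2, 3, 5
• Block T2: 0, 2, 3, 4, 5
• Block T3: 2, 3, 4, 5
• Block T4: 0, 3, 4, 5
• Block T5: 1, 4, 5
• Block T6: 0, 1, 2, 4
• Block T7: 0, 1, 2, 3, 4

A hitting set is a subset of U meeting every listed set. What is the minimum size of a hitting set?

2

Take H = {1, 4}. Each listed block contains at least one of these, so H is a hitting set of size 2.
No single item lies in every block, so at least 2 are needed and 2 is optimal.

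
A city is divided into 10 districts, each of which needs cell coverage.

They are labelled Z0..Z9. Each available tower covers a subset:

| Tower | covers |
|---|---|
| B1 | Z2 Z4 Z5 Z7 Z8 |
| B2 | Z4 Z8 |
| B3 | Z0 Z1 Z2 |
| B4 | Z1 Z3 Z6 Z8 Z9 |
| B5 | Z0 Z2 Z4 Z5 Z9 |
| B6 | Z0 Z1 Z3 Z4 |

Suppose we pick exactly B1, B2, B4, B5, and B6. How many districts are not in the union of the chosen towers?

0

Union of B1, B2, B4, B5, B6 = {Z0, Z1, Z2, Z3, Z4, Z5, Z6, Z7, Z8, Z9} — that's every district, so 0 are uncovered.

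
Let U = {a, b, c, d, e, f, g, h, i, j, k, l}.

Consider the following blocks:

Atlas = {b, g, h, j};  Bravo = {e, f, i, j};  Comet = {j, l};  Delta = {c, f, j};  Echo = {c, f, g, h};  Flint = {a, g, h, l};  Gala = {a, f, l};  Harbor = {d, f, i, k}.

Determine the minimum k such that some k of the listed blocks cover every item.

Atlas and Bravo and Delta and Flint and Harbor together: Atlas ∪ Bravo ∪ Delta ∪ Flint ∪ Harbor = {a, b, c, d, e, f, g, h, i, j, k, l} — every item is covered.
No 4 of the 8 blocks cover everything (all 70 combinations miss at least one item), so 5 is optimal.

5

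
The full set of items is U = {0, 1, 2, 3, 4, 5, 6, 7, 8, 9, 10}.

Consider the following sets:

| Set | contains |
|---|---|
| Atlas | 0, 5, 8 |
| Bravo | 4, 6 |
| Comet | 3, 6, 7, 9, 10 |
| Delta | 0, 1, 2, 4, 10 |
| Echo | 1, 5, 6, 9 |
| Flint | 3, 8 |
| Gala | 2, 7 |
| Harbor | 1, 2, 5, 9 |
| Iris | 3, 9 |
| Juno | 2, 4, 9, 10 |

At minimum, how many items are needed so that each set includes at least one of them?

Take H = {2, 3, 5, 6}. Each listed set contains at least one of these, so H is a hitting set of size 4.
The sets Atlas, Bravo, Gala, Iris are pairwise disjoint, so any hitting set needs a separate item for each — at least 4. Hence 4 is optimal.

4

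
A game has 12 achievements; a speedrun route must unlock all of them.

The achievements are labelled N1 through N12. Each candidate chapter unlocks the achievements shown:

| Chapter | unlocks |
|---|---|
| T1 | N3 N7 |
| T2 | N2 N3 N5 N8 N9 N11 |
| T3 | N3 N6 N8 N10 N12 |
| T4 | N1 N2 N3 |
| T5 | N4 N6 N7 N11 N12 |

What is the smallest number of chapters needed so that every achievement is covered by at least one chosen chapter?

Take {T2, T3, T4, T5}. Their union is {N1, N2, N3, N4, N5, N6, N7, N8, N9, N10, N11, N12}, which is all 12 achievements.
No 3 of the 5 chapters cover everything (all 10 combinations miss at least one achievement), so 4 is optimal.

4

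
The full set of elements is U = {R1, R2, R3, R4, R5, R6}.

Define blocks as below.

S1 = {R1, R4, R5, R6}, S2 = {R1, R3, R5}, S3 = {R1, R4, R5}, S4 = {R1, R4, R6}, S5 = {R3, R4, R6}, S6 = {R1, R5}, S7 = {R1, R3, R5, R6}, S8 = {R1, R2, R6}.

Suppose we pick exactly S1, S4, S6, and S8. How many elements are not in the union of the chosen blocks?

1

Union of S1, S4, S6, S8 = {R1, R2, R4, R5, R6}.
Not covered: R3 — 1 element.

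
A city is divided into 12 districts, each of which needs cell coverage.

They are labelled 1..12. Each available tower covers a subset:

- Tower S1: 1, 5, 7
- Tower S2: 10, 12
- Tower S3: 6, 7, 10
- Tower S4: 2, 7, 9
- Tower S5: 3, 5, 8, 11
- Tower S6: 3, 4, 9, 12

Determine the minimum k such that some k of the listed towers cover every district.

Take {S1, S3, S4, S5, S6}. Their union is {1, 2, 3, 4, 5, 6, 7, 8, 9, 10, 11, 12}, which is all 12 districts.
No 4 of the 6 towers cover everything (all 15 combinations miss at least one district), so 5 is optimal.

5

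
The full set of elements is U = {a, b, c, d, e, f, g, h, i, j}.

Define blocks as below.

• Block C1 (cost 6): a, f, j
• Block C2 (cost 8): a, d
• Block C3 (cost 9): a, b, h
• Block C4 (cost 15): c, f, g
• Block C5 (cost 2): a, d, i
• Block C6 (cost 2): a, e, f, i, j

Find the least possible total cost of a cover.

28

C3, C4, C5, C6 together cover every element (C3 ∪ C4 ∪ C5 ∪ C6 = {a, b, c, d, e, f, g, h, i, j}); total cost 9 + 15 + 2 + 2 = 28.
No covering selection has total cost below 28.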